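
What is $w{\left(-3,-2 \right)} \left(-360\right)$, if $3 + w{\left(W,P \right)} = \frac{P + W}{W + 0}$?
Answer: $480$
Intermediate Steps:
$w{\left(W,P \right)} = -3 + \frac{P + W}{W}$ ($w{\left(W,P \right)} = -3 + \frac{P + W}{W + 0} = -3 + \frac{P + W}{W}$)
$w{\left(-3,-2 \right)} \left(-360\right) = \left(-2 - \frac{2}{-3}\right) \left(-360\right) = \left(-2 - - \frac{2}{3}\right) \left(-360\right) = \left(-2 + \frac{2}{3}\right) \left(-360\right) = \left(- \frac{4}{3}\right) \left(-360\right) = 480$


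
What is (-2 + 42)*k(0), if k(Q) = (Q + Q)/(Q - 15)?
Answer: 0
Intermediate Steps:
k(Q) = 2*Q/(-15 + Q) (k(Q) = (2*Q)/(-15 + Q) = 2*Q/(-15 + Q))
(-2 + 42)*k(0) = (-2 + 42)*(2*0/(-15 + 0)) = 40*(2*0/(-15)) = 40*(2*0*(-1/15)) = 40*0 = 0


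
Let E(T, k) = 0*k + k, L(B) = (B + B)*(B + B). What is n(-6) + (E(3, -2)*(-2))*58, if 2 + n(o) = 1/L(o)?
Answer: 33121/144 ≈ 230.01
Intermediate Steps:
L(B) = 4*B² (L(B) = (2*B)*(2*B) = 4*B²)
E(T, k) = k (E(T, k) = 0 + k = k)
n(o) = -2 + 1/(4*o²)
n(-6) + (E(3, -2)*(-2))*58 = (-2 + (¼)/(-6)²) - 2*(-2)*58 = (-2 + (¼)*(1/36)) + 4*58 = (-2 + 1/144) + 232 = -287/144 + 232 = 33121/144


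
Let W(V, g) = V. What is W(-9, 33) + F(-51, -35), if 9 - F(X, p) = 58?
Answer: -58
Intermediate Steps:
F(X, p) = -49 (F(X, p) = 9 - 1*58 = 9 - 58 = -49)
W(-9, 33) + F(-51, -35) = -9 - 49 = -58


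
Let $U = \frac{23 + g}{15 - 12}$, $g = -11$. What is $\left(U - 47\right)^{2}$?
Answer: $1849$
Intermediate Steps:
$U = 4$ ($U = \frac{23 - 11}{15 - 12} = \frac{12}{3} = 12 \cdot \frac{1}{3} = 4$)
$\left(U - 47\right)^{2} = \left(4 - 47\right)^{2} = \left(-43\right)^{2} = 1849$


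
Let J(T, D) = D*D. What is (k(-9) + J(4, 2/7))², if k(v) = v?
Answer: 190969/2401 ≈ 79.537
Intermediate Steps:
J(T, D) = D²
(k(-9) + J(4, 2/7))² = (-9 + (2/7)²)² = (-9 + 4/49)² = (-437/49)² = 190969/2401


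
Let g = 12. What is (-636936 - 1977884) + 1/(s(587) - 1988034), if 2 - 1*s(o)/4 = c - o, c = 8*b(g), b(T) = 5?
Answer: -5192608919161/1985838 ≈ -2.6148e+6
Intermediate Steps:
c = 40 (c = 8*5 = 40)
s(o) = -152 + 4*o (s(o) = 8 - 4*(40 - o) = 8 + (-160 + 4*o) = -152 + 4*o)
(-636936 - 1977884) + 1/(s(587) - 1988034) = (-636936 - 1977884) + 1/((-152 + 4*587) - 1988034) = -2614820 + 1/((-152 + 2348) - 1988034) = -2614820 + 1/(2196 - 1988034) = -2614820 + 1/(-1985838) = -2614820 - 1/1985838 = -5192608919161/1985838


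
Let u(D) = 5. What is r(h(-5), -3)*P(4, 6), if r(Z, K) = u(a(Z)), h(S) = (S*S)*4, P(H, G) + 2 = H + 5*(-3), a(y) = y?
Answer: -65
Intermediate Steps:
P(H, G) = -17 + H (P(H, G) = -2 + (H + 5*(-3)) = -2 + (H - 15) = -2 + (-15 + H) = -17 + H)
h(S) = 4*S**2 (h(S) = S**2*4 = 4*S**2)
r(Z, K) = 5
r(h(-5), -3)*P(4, 6) = 5*(-17 + 4) = 5*(-13) = -65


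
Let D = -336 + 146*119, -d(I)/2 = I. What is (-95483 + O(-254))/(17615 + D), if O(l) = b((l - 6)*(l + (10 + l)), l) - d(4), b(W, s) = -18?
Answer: -31831/11551 ≈ -2.7557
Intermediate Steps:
d(I) = -2*I
O(l) = -10 (O(l) = -18 - (-2)*4 = -18 - 1*(-8) = -18 + 8 = -10)
D = 17038 (D = -336 + 17374 = 17038)
(-95483 + O(-254))/(17615 + D) = (-95483 - 10)/(17615 + 17038) = -95493/34653 = -95493*1/34653 = -31831/11551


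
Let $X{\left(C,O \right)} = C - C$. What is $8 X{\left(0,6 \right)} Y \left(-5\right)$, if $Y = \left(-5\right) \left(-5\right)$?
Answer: $0$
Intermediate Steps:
$X{\left(C,O \right)} = 0$
$Y = 25$
$8 X{\left(0,6 \right)} Y \left(-5\right) = 8 \cdot 0 \cdot 25 \left(-5\right) = 0 \left(-125\right) = 0$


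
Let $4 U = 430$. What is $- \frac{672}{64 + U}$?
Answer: $- \frac{192}{49} \approx -3.9184$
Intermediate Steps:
$U = \frac{215}{2}$ ($U = \frac{1}{4} \cdot 430 = \frac{215}{2} \approx 107.5$)
$- \frac{672}{64 + U} = - \frac{672}{64 + \frac{215}{2}} = - \frac{672}{\frac{343}{2}} = \left(-672\right) \frac{2}{343} = - \frac{192}{49}$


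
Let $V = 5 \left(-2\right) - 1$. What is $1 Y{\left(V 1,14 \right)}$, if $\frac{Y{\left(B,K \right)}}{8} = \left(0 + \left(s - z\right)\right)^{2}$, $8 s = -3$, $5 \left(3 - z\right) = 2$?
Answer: $\frac{14161}{200} \approx 70.805$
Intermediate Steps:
$z = \frac{13}{5}$ ($z = 3 - \frac{2}{5} = \frac{13}{5} \approx 2.6$)
$s = - \frac{3}{8}$ ($s = \frac{1}{8} \left(-3\right) = - \frac{3}{8} \approx -0.375$)
$V = -11$ ($V = -10 - 1 = -11$)
$Y{\left(B,K \right)} = \frac{14161}{200}$ ($Y{\left(B,K \right)} = 8 \left(0 - \frac{119}{40}\right)^{2} = 8 \left(- \frac{119}{40}\right)^{2} = 8 \cdot \frac{14161}{1600} = \frac{14161}{200}$)
$1 Y{\left(V 1,14 \right)} = 1 \cdot \frac{14161}{200} = \frac{14161}{200}$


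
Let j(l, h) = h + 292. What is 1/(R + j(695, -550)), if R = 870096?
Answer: 1/869838 ≈ 1.1496e-6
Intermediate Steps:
j(l, h) = 292 + h
1/(R + j(695, -550)) = 1/(870096 + (292 - 550)) = 1/(870096 - 258) = 1/869838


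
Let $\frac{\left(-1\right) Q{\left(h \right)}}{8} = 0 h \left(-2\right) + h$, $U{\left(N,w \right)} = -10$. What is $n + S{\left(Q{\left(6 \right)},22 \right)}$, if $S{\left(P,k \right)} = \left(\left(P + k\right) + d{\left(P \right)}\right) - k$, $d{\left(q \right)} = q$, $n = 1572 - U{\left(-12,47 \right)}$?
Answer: $1486$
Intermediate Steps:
$n = 1582$ ($n = 1572 - -10 = 1572 + 10 = 1582$)
$Q{\left(h \right)} = - 8 h$ ($Q{\left(h \right)} = - 8 \left(0 h \left(-2\right) + h\right) = - 8 \left(0 \left(-2\right) + h\right) = - 8 \left(0 + h\right) = - 8 h$)
$S{\left(P,k \right)} = 2 P$ ($S{\left(P,k \right)} = \left(\left(P + k\right) + P\right) - k = \left(k + 2 P\right) - k = 2 P$)
$n + S{\left(Q{\left(6 \right)},22 \right)} = 1582 + 2 \left(\left(-8\right) 6\right) = 1582 + 2 \left(-48\right) = 1582 - 96 = 1486$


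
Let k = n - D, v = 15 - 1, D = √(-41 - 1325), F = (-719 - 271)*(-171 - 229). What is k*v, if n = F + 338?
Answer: 5548732 - 14*I*√1366 ≈ 5.5487e+6 - 517.43*I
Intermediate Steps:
F = 396000 (F = -990*(-400) = 396000)
D = I*√1366 (D = √(-1366) = I*√1366 ≈ 36.959*I)
n = 396338 (n = 396000 + 338 = 396338)
v = 14
k = 396338 - I*√1366 ≈ 3.9634e+5 - 36.959*I
k*v = (396338 - I*√1366)*14 = 5548732 - 14*I*√1366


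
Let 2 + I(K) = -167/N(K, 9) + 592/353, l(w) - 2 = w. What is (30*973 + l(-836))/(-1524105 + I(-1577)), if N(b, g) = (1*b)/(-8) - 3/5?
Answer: -78686000148/4229292514159 ≈ -0.018605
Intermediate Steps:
N(b, g) = -3/5 - b/8 (N(b, g) = b*(-1/8) - 3*1/5 = -b/8 - 3/5 = -3/5 - b/8)
l(w) = 2 + w
I(K) = -114/353 - 167/(-3/5 - K/8) (I(K) = -2 + (-167/(-3/5 - K/8) + 592/353) = -2 + (592/353 - 167/(-3/5 - K/8)) = -114/353 - 167/(-3/5 - K/8))
(30*973 + l(-836))/(-1524105 + I(-1577)) = (30*973 + (2 - 836))/(-1524105 + 2*(1177652 - 285*(-1577))/(353*(24 + 5*(-1577)))) = (29190 - 834)/(-1524105 + 2*(1177652 + 449445)/(353*(24 - 7885))) = 28356/(-1524105 + (2/353)*1627097/(-7861)) = 28356/(-1524105 + (2/353)*(-1/7861)*1627097) = 28356/(-1524105 - 3254194/2774933) = 28356/(-4229292514159/2774933) = 28356*(-2774933/4229292514159) = -78686000148/4229292514159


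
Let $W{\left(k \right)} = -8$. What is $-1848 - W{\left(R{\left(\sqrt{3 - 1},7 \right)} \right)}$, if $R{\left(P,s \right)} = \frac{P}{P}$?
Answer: $-1840$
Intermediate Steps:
$R{\left(P,s \right)} = 1$
$-1848 - W{\left(R{\left(\sqrt{3 - 1},7 \right)} \right)} = -1848 - -8 = -1848 + 8 = -1840$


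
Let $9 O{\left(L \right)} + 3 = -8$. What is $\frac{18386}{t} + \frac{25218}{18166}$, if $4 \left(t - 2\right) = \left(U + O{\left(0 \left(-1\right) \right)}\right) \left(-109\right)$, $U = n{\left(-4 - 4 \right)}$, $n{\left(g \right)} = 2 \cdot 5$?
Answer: $- \frac{5904333117}{77559737} \approx -76.126$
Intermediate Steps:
$n{\left(g \right)} = 10$
$O{\left(L \right)} = - \frac{11}{9}$ ($O{\left(L \right)} = - \frac{1}{3} + \frac{1}{9} \left(-8\right) = - \frac{1}{3} - \frac{8}{9} = - \frac{11}{9}$)
$U = 10$
$t = - \frac{8539}{36}$ ($t = 2 + \frac{\left(10 - \frac{11}{9}\right) \left(-109\right)}{4} = 2 + \frac{\frac{79}{9} \left(-109\right)}{4} = 2 + \frac{1}{4} \left(- \frac{8611}{9}\right) = 2 - \frac{8611}{36} = - \frac{8539}{36} \approx -237.19$)
$\frac{18386}{t} + \frac{25218}{18166} = \frac{18386}{- \frac{8539}{36}} + \frac{25218}{18166} = 18386 \left(- \frac{36}{8539}\right) + 25218 \cdot \frac{1}{18166} = - \frac{661896}{8539} + \frac{12609}{9083} = - \frac{5904333117}{77559737}$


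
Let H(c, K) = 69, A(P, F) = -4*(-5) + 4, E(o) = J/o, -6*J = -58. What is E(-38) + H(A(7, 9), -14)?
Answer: 7837/114 ≈ 68.746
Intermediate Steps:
J = 29/3 (J = -⅙*(-58) = 29/3 ≈ 9.6667)
E(o) = 29/(3*o)
A(P, F) = 24 (A(P, F) = 20 + 4 = 24)
E(-38) + H(A(7, 9), -14) = (29/3)/(-38) + 69 = (29/3)*(-1/38) + 69 = -29/114 + 69 = 7837/114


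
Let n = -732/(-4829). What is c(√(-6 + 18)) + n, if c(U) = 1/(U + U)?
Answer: 732/4829 + √3/12 ≈ 0.29592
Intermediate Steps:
n = 732/4829 (n = -732*(-1/4829) = 732/4829 ≈ 0.15158)
c(U) = 1/(2*U)
c(√(-6 + 18)) + n = 1/(2*(√(-6 + 18))) + 732/4829 = 1/(2*(√12)) + 732/4829 = 1/(2*((2*√3))) + 732/4829 = (√3/6)/2 + 732/4829 = √3/12 + 732/4829 = 732/4829 + √3/12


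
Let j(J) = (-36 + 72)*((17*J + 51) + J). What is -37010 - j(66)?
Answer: -81614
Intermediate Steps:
j(J) = 1836 + 648*J (j(J) = 36*((51 + 17*J) + J) = 36*(51 + 18*J) = 1836 + 648*J)
-37010 - j(66) = -37010 - (1836 + 648*66) = -37010 - (1836 + 42768) = -37010 - 1*44604 = -37010 - 44604 = -81614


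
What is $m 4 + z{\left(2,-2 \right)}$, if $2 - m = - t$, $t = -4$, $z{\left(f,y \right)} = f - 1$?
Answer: $-7$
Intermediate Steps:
$z{\left(f,y \right)} = -1 + f$ ($z{\left(f,y \right)} = f - 1 = -1 + f$)
$m = -2$ ($m = 2 - \left(-1\right) \left(-4\right) = 2 - 4 = -2$)
$m 4 + z{\left(2,-2 \right)} = \left(-2\right) 4 + \left(-1 + 2\right) = -8 + 1 = -7$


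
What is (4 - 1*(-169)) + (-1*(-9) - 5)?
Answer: 177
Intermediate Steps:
(4 - 1*(-169)) + (-1*(-9) - 5) = (4 + 169) + (9 - 5) = 173 + 4 = 177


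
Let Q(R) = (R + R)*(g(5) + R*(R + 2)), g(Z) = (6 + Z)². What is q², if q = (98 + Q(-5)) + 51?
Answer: 1466521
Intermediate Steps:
Q(R) = 2*R*(121 + R*(2 + R)) (Q(R) = (R + R)*((6 + 5)² + R*(R + 2)) = (2*R)*(11² + R*(2 + R)) = (2*R)*(121 + R*(2 + R)) = 2*R*(121 + R*(2 + R)))
q = -1211 (q = (98 + 2*(-5)*(121 + (-5)² + 2*(-5))) + 51 = (98 + 2*(-5)*(121 + 25 - 10)) + 51 = (98 + 2*(-5)*136) + 51 = (98 - 1360) + 51 = -1262 + 51 = -1211)
q² = (-1211)² = 1466521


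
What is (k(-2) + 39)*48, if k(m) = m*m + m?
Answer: 1968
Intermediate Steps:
k(m) = m + m**2 (k(m) = m**2 + m = m + m**2)
(k(-2) + 39)*48 = (-2*(1 - 2) + 39)*48 = (-2*(-1) + 39)*48 = (2 + 39)*48 = 41*48 = 1968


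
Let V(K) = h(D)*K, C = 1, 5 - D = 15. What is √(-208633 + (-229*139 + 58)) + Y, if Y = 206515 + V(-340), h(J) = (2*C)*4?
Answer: 203795 + I*√240406 ≈ 2.038e+5 + 490.31*I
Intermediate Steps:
D = -10 (D = 5 - 1*15 = 5 - 15 = -10)
h(J) = 8 (h(J) = (2*1)*4 = 2*4 = 8)
V(K) = 8*K
Y = 203795 (Y = 206515 + 8*(-340) = 206515 - 2720 = 203795)
√(-208633 + (-229*139 + 58)) + Y = √(-208633 + (-229*139 + 58)) + 203795 = √(-208633 + (-31831 + 58)) + 203795 = √(-208633 - 31773) + 203795 = √(-240406) + 203795 = I*√240406 + 203795 = 203795 + I*√240406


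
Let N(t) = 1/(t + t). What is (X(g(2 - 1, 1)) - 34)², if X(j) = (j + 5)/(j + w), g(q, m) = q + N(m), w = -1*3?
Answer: 13225/9 ≈ 1469.4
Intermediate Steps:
w = -3
N(t) = 1/(2*t)
g(q, m) = q + 1/(2*m)
X(j) = (5 + j)/(-3 + j) (X(j) = (j + 5)/(j - 3) = (5 + j)/(-3 + j))
(X(g(2 - 1, 1)) - 34)² = ((5 + ((2 - 1) + (½)/1))/(-3 + ((2 - 1) + (½)/1)) - 34)² = ((5 + (1 + (½)*1))/(-3 + (1 + (½)*1)) - 34)² = ((5 + (1 + ½))/(-3 + (1 + ½)) - 34)² = ((5 + 3/2)/(-3 + 3/2) - 34)² = ((13/2)/(-3/2) - 34)² = (-⅔*13/2 - 34)² = (-13/3 - 34)² = (-115/3)² = 13225/9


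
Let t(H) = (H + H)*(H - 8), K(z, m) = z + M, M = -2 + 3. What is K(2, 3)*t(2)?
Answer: -72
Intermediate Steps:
M = 1
K(z, m) = 1 + z (K(z, m) = z + 1 = 1 + z)
t(H) = 2*H*(-8 + H) (t(H) = (2*H)*(-8 + H) = 2*H*(-8 + H))
K(2, 3)*t(2) = (1 + 2)*(2*2*(-8 + 2)) = 3*(2*2*(-6)) = 3*(-24) = -72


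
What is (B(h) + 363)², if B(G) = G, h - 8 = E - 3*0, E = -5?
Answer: 133956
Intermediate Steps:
h = 3 (h = 8 + (-5 - 3*0) = 8 + (-5 + 0) = 8 - 5 = 3)
(B(h) + 363)² = (3 + 363)² = 366² = 133956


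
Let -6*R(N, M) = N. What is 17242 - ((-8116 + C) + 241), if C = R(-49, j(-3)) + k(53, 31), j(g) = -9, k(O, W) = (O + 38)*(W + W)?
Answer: 116801/6 ≈ 19467.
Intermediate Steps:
k(O, W) = 2*W*(38 + O) (k(O, W) = (38 + O)*(2*W) = 2*W*(38 + O))
R(N, M) = -N/6
C = 33901/6 (C = -⅙*(-49) + 2*31*(38 + 53) = 49/6 + 2*31*91 = 49/6 + 5642 = 33901/6 ≈ 5650.2)
17242 - ((-8116 + C) + 241) = 17242 - ((-8116 + 33901/6) + 241) = 17242 - (-14795/6 + 241) = 17242 - 1*(-13349/6) = 17242 + 13349/6 = 116801/6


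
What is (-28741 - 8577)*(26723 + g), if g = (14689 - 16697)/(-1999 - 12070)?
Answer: -14030369905610/14069 ≈ -9.9725e+8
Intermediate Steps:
g = 2008/14069 (g = -2008/(-14069) = -2008*(-1/14069) = 2008/14069 ≈ 0.14273)
(-28741 - 8577)*(26723 + g) = (-28741 - 8577)*(26723 + 2008/14069) = -37318*375967895/14069 = -14030369905610/14069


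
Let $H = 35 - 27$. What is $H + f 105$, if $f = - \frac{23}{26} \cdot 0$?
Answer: $8$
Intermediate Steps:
$f = 0$ ($f = \left(-23\right) \frac{1}{26} \cdot 0 = \left(- \frac{23}{26}\right) 0 = 0$)
$H = 8$ ($H = 35 - 27 = 8$)
$H + f 105 = 8 + 0 \cdot 105 = 8 + 0 = 8$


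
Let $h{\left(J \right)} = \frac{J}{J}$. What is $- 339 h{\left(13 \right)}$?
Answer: $-339$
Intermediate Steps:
$h{\left(J \right)} = 1$
$- 339 h{\left(13 \right)} = \left(-339\right) 1 = -339$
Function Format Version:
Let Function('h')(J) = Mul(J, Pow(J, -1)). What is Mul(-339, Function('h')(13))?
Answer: -339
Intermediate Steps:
Function('h')(J) = 1
Mul(-339, Function('h')(13)) = Mul(-339, 1) = -339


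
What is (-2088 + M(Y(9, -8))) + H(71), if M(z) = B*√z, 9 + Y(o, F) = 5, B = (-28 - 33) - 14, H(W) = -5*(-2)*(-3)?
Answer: -2118 - 150*I ≈ -2118.0 - 150.0*I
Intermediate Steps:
H(W) = -30 (H(W) = 10*(-3) = -30)
B = -75 (B = -61 - 14 = -75)
Y(o, F) = -4 (Y(o, F) = -9 + 5 = -4)
M(z) = -75*√z
(-2088 + M(Y(9, -8))) + H(71) = (-2088 - 150*I) - 30 = -2118 - 150*I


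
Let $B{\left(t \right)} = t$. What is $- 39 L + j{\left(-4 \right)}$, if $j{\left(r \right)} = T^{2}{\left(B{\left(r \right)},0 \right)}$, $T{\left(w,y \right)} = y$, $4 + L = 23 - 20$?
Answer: $39$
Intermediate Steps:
$L = -1$ ($L = -4 + \left(23 - 20\right) = -4 + 3 = -1$)
$j{\left(r \right)} = 0$ ($j{\left(r \right)} = 0^{2} = 0$)
$- 39 L + j{\left(-4 \right)} = \left(-39\right) \left(-1\right) + 0 = 39 + 0 = 39$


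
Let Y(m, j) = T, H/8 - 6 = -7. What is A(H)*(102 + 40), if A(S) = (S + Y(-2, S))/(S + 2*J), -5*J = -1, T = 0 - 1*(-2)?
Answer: 2130/19 ≈ 112.11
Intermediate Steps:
H = -8 (H = 48 + 8*(-7) = 48 - 56 = -8)
T = 2 (T = 0 + 2 = 2)
Y(m, j) = 2
J = 1/5 (J = -1/5*(-1) = 1/5 ≈ 0.20000)
A(S) = (2 + S)/(2/5 + S) (A(S) = (S + 2)/(S + 2*(1/5)) = (2 + S)/(S + 2/5) = (2 + S)/(2/5 + S))
A(H)*(102 + 40) = (5*(2 - 8)/(2 + 5*(-8)))*(102 + 40) = (5*(-6)/(2 - 40))*142 = (5*(-6)/(-38))*142 = (5*(-1/38)*(-6))*142 = (15/19)*142 = 2130/19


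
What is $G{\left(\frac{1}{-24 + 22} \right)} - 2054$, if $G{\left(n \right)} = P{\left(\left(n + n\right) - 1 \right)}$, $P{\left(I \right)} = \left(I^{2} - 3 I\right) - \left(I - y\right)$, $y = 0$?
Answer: $-2042$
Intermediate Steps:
$P{\left(I \right)} = I^{2} - 4 I$ ($P{\left(I \right)} = \left(I^{2} - 3 I\right) + \left(0 - I\right) = \left(I^{2} - 3 I\right) - I = I^{2} - 4 I$)
$G{\left(n \right)} = \left(-1 + 2 n\right) \left(-5 + 2 n\right)$ ($G{\left(n \right)} = \left(\left(n + n\right) - 1\right) \left(-4 + \left(\left(n + n\right) - 1\right)\right) = \left(2 n - 1\right) \left(-4 + \left(2 n - 1\right)\right) = \left(-1 + 2 n\right) \left(-4 + \left(-1 + 2 n\right)\right) = \left(-1 + 2 n\right) \left(-5 + 2 n\right)$)
$G{\left(\frac{1}{-24 + 22} \right)} - 2054 = \left(5 - \frac{12}{-24 + 22} + 4 \left(\frac{1}{-24 + 22}\right)^{2}\right) - 2054 = \left(5 - \frac{12}{-2} + 4 \left(\frac{1}{-2}\right)^{2}\right) - 2054 = \left(5 - -6 + 4 \left(- \frac{1}{2}\right)^{2}\right) - 2054 = \left(5 + 6 + 4 \cdot \frac{1}{4}\right) - 2054 = \left(5 + 6 + 1\right) - 2054 = 12 - 2054 = -2042$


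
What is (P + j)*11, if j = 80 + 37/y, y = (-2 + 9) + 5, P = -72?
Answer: 1463/12 ≈ 121.92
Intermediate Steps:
y = 12 (y = 7 + 5 = 12)
j = 997/12 (j = 80 + 37/12 = 997/12 ≈ 83.083)
(P + j)*11 = (-72 + 997/12)*11 = (133/12)*11 = 1463/12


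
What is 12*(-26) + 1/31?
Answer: -9671/31 ≈ -311.97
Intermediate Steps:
12*(-26) + 1/31 = -312 + 1*(1/31) = -312 + 1/31 = -9671/31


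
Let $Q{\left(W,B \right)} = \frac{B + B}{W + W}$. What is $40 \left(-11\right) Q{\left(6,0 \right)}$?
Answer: $0$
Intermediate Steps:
$Q{\left(W,B \right)} = \frac{B}{W}$ ($Q{\left(W,B \right)} = \frac{2 B}{2 W} = 2 B \frac{1}{2 W} = \frac{B}{W}$)
$40 \left(-11\right) Q{\left(6,0 \right)} = 40 \left(-11\right) \frac{0}{6} = - 440 \cdot 0 \cdot \frac{1}{6} = \left(-440\right) 0 = 0$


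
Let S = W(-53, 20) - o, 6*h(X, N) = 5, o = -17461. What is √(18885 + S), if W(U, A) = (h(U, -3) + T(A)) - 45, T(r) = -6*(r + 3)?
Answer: √1301898/6 ≈ 190.17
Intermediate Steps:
h(X, N) = ⅚ (h(X, N) = (⅙)*5 = ⅚)
T(r) = -18 - 6*r (T(r) = -6*(3 + r) = -18 - 6*r)
W(U, A) = -373/6 - 6*A (W(U, A) = (⅚ + (-18 - 6*A)) - 45 = (-103/6 - 6*A) - 45 = -373/6 - 6*A)
S = 103673/6 (S = (-373/6 - 6*20) - 1*(-17461) = (-373/6 - 120) + 17461 = -1093/6 + 17461 = 103673/6 ≈ 17279.)
√(18885 + S) = √(18885 + 103673/6) = √(216983/6) = √1301898/6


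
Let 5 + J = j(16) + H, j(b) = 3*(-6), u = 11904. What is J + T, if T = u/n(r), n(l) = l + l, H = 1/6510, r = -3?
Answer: -13065569/6510 ≈ -2007.0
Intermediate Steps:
H = 1/6510 ≈ 0.00015361
j(b) = -18
n(l) = 2*l
T = -1984 (T = 11904/((2*(-3))) = 11904/(-6) = 11904*(-⅙) = -1984)
J = -149729/6510 (J = -5 + (-18 + 1/6510) = -5 - 117179/6510 = -149729/6510 ≈ -23.000)
J + T = -149729/6510 - 1984 = -13065569/6510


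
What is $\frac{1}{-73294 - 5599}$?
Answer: $- \frac{1}{78893} \approx -1.2675 \cdot 10^{-5}$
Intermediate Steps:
$\frac{1}{-73294 - 5599} = \frac{1}{-78893} = - \frac{1}{78893}$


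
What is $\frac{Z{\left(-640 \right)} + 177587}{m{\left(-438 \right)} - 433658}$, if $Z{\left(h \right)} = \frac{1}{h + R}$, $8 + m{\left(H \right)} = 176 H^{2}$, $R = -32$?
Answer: $\frac{119338463}{22398350016} \approx 0.005328$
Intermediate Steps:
$m{\left(H \right)} = -8 + 176 H^{2}$
$Z{\left(h \right)} = \frac{1}{-32 + h}$ ($Z{\left(h \right)} = \frac{1}{h - 32} = \frac{1}{-32 + h}$)
$\frac{Z{\left(-640 \right)} + 177587}{m{\left(-438 \right)} - 433658} = \frac{\frac{1}{-32 - 640} + 177587}{\left(-8 + 176 \left(-438\right)^{2}\right) - 433658} = \frac{\frac{1}{-672} + 177587}{\left(-8 + 176 \cdot 191844\right) - 433658} = \frac{- \frac{1}{672} + 177587}{\left(-8 + 33764544\right) - 433658} = \frac{119338463}{672 \left(33764536 - 433658\right)} = \frac{119338463}{672 \cdot 33330878} = \frac{119338463}{672} \cdot \frac{1}{33330878} = \frac{119338463}{22398350016}$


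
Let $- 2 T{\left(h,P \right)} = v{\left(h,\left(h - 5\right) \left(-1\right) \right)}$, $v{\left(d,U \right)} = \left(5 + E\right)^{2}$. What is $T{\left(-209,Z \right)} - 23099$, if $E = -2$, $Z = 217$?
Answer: $- \frac{46207}{2} \approx -23104.0$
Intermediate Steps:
$v{\left(d,U \right)} = 9$ ($v{\left(d,U \right)} = \left(5 - 2\right)^{2} = 3^{2} = 9$)
$T{\left(h,P \right)} = - \frac{9}{2}$ ($T{\left(h,P \right)} = \left(- \frac{1}{2}\right) 9 = - \frac{9}{2}$)
$T{\left(-209,Z \right)} - 23099 = - \frac{9}{2} - 23099 = - \frac{46207}{2}$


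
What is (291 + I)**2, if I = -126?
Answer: 27225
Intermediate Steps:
(291 + I)**2 = (291 - 126)**2 = 165**2 = 27225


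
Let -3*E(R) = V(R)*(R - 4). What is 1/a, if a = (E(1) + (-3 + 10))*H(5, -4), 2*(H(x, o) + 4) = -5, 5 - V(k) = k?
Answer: -2/143 ≈ -0.013986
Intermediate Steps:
V(k) = 5 - k
H(x, o) = -13/2 (H(x, o) = -4 + (1/2)*(-5) = -4 - 5/2 = -13/2)
E(R) = -(-4 + R)*(5 - R)/3 (E(R) = -(5 - R)*(R - 4)/3 = -(5 - R)*(-4 + R)/3 = -(-4 + R)*(5 - R)/3)
a = -143/2 (a = ((-5 + 1)*(-4 + 1)/3 + (-3 + 10))*(-13/2) = ((1/3)*(-4)*(-3) + 7)*(-13/2) = (4 + 7)*(-13/2) = 11*(-13/2) = -143/2 ≈ -71.500)
1/a = 1/(-143/2) = -2/143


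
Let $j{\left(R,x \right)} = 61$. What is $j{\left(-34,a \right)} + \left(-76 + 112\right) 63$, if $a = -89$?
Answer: $2329$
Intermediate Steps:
$j{\left(-34,a \right)} + \left(-76 + 112\right) 63 = 61 + \left(-76 + 112\right) 63 = 61 + 36 \cdot 63 = 61 + 2268 = 2329$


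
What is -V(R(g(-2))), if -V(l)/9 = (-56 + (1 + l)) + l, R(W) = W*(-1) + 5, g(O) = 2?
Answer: -441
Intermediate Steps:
R(W) = 5 - W (R(W) = -W + 5 = 5 - W)
V(l) = 495 - 18*l (V(l) = -9*((-56 + (1 + l)) + l) = -9*((-55 + l) + l) = -9*(-55 + 2*l) = 495 - 18*l)
-V(R(g(-2))) = -(495 - 18*(5 - 1*2)) = -(495 - 18*(5 - 2)) = -(495 - 18*3) = -(495 - 54) = -1*441 = -441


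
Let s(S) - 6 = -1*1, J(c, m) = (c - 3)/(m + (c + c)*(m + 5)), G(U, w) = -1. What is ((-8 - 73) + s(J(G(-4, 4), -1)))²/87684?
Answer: 1444/21921 ≈ 0.065873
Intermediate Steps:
J(c, m) = (-3 + c)/(m + 2*c*(5 + m)) (J(c, m) = (-3 + c)/(m + (2*c)*(5 + m)) = (-3 + c)/(m + 2*c*(5 + m)))
s(S) = 5 (s(S) = 6 - 1*1 = 6 - 1 = 5)
((-8 - 73) + s(J(G(-4, 4), -1)))²/87684 = ((-8 - 73) + 5)²/87684 = (-81 + 5)²*(1/87684) = (-76)²*(1/87684) = 5776*(1/87684) = 1444/21921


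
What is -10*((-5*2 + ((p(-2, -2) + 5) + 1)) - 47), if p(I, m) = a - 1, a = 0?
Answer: 520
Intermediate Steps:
p(I, m) = -1 (p(I, m) = 0 - 1 = -1)
-10*((-5*2 + ((p(-2, -2) + 5) + 1)) - 47) = -10*((-5*2 + ((-1 + 5) + 1)) - 47) = -10*((-10 + (4 + 1)) - 47) = -10*((-10 + 5) - 47) = -10*(-5 - 47) = -10*(-52) = 520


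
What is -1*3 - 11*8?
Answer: -91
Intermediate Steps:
-1*3 - 11*8 = -3 - 88 = -91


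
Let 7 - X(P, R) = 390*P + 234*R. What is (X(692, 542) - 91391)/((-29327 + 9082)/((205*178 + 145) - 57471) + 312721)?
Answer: -10169884912/6515875001 ≈ -1.5608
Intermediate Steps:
X(P, R) = 7 - 390*P - 234*R (X(P, R) = 7 - (390*P + 234*R) = 7 - (234*R + 390*P) = 7 + (-390*P - 234*R) = 7 - 390*P - 234*R)
(X(692, 542) - 91391)/((-29327 + 9082)/((205*178 + 145) - 57471) + 312721) = ((7 - 390*692 - 234*542) - 91391)/((-29327 + 9082)/((205*178 + 145) - 57471) + 312721) = ((7 - 269880 - 126828) - 91391)/(-20245/((36490 + 145) - 57471) + 312721) = (-396701 - 91391)/(-20245/(36635 - 57471) + 312721) = -488092/(-20245/(-20836) + 312721) = -488092/(-20245*(-1/20836) + 312721) = -488092/(20245/20836 + 312721) = -488092/6515875001/20836 = -488092*20836/6515875001 = -10169884912/6515875001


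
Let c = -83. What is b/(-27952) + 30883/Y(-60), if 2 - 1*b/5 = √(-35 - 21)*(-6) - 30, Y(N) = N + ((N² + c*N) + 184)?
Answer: 53865561/15205888 - 15*I*√14/6988 ≈ 3.5424 - 0.0080316*I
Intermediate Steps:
Y(N) = 184 + N² - 82*N (Y(N) = N + ((N² - 83*N) + 184) = N + (184 + N² - 83*N) = 184 + N² - 82*N)
b = 160 + 60*I*√14 (b = 10 - 5*(√(-35 - 21)*(-6) - 30) = 10 - 5*(√(-56)*(-6) - 30) = 10 - 5*((2*I*√14)*(-6) - 30) = 10 - 5*(-12*I*√14 - 30) = 10 - 5*(-30 - 12*I*√14) = 10 + (150 + 60*I*√14) = 160 + 60*I*√14 ≈ 160.0 + 224.5*I)
b/(-27952) + 30883/Y(-60) = (160 + 60*I*√14)/(-27952) + 30883/(184 + (-60)² - 82*(-60)) = (160 + 60*I*√14)*(-1/27952) + 30883/(184 + 3600 + 4920) = (-10/1747 - 15*I*√14/6988) + 30883/8704 = 53865561/15205888 - 15*I*√14/6988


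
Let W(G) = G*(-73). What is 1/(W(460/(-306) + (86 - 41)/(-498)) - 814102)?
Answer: -25398/20673607921 ≈ -1.2285e-6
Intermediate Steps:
W(G) = -73*G
1/(W(460/(-306) + (86 - 41)/(-498)) - 814102) = 1/(-73*(460/(-306) + (86 - 41)/(-498)) - 814102) = 1/(-73*(460*(-1/306) + 45*(-1/498)) - 814102) = 1/(-73*(-230/153 - 15/166) - 814102) = 1/(-73*(-40475/25398) - 814102) = 1/(2954675/25398 - 814102) = 1/(-20673607921/25398) = -25398/20673607921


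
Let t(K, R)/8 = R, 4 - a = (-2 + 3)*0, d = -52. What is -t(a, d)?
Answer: 416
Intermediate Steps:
a = 4 (a = 4 - (-2 + 3)*0 = 4 - 0 = 4 - 1*0 = 4 + 0 = 4)
t(K, R) = 8*R
-t(a, d) = -8*(-52) = -1*(-416) = 416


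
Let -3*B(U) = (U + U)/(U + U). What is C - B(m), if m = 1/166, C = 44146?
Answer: 132439/3 ≈ 44146.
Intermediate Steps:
m = 1/166 ≈ 0.0060241
B(U) = -⅓ (B(U) = -(U + U)/(3*(U + U)) = -2*U/(3*(2*U)) = -2*U*1/(2*U)/3 = -⅓*1 = -⅓)
C - B(m) = 44146 - 1*(-⅓) = 44146 + ⅓ = 132439/3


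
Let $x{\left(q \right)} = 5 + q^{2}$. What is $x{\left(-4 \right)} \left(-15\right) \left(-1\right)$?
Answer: $315$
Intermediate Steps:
$x{\left(-4 \right)} \left(-15\right) \left(-1\right) = \left(5 + \left(-4\right)^{2}\right) \left(-15\right) \left(-1\right) = \left(5 + 16\right) \left(-15\right) \left(-1\right) = 21 \left(-15\right) \left(-1\right) = \left(-315\right) \left(-1\right) = 315$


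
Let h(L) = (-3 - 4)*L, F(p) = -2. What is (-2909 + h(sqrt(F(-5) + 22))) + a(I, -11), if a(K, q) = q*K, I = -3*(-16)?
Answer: -3437 - 14*sqrt(5) ≈ -3468.3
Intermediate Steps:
h(L) = -7*L
I = 48
a(K, q) = K*q
(-2909 + h(sqrt(F(-5) + 22))) + a(I, -11) = (-2909 - 7*sqrt(-2 + 22)) + 48*(-11) = (-2909 - 14*sqrt(5)) - 528 = -3437 - 14*sqrt(5)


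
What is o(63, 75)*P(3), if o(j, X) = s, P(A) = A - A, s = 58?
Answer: 0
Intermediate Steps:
P(A) = 0
o(j, X) = 58
o(63, 75)*P(3) = 58*0 = 0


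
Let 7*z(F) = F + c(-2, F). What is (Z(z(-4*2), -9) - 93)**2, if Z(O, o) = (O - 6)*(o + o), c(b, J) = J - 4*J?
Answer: 33489/49 ≈ 683.45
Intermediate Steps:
c(b, J) = -3*J
z(F) = -2*F/7 (z(F) = (F - 3*F)/7 = (-2*F)/7 = -2*F/7)
Z(O, o) = 2*o*(-6 + O) (Z(O, o) = (-6 + O)*(2*o) = 2*o*(-6 + O))
(Z(z(-4*2), -9) - 93)**2 = (2*(-9)*(-6 - (-8)*2/7) - 93)**2 = (2*(-9)*(-6 - 2/7*(-8)) - 93)**2 = (2*(-9)*(-6 + 16/7) - 93)**2 = (2*(-9)*(-26/7) - 93)**2 = (468/7 - 93)**2 = (-183/7)**2 = 33489/49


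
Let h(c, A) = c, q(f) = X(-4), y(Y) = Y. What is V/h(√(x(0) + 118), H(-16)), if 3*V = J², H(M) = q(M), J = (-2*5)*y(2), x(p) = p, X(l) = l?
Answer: 200*√118/177 ≈ 12.274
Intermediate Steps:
J = -20 (J = -2*5*2 = -10*2 = -20)
q(f) = -4
H(M) = -4
V = 400/3 (V = (⅓)*(-20)² = (⅓)*400 = 400/3 ≈ 133.33)
V/h(√(x(0) + 118), H(-16)) = 400/(3*(√(0 + 118))) = 400/(3*(√118)) = 400*(√118/118)/3 = 200*√118/177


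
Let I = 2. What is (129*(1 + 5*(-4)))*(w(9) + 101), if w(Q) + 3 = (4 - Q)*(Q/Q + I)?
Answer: -203433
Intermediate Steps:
w(Q) = 9 - 3*Q (w(Q) = -3 + (4 - Q)*(Q/Q + 2) = -3 + (4 - Q)*(1 + 2) = -3 + (4 - Q)*3 = -3 + (12 - 3*Q) = 9 - 3*Q)
(129*(1 + 5*(-4)))*(w(9) + 101) = (129*(1 + 5*(-4)))*((9 - 3*9) + 101) = (129*(1 - 20))*((9 - 27) + 101) = (129*(-19))*(-18 + 101) = -2451*83 = -203433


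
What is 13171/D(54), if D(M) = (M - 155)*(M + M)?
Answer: -13171/10908 ≈ -1.2075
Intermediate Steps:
D(M) = 2*M*(-155 + M) (D(M) = (-155 + M)*(2*M) = 2*M*(-155 + M))
13171/D(54) = 13171/((2*54*(-155 + 54))) = 13171/((2*54*(-101))) = 13171/(-10908) = 13171*(-1/10908) = -13171/10908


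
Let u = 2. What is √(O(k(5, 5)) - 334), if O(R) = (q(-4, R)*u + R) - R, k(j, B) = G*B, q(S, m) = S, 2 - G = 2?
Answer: 3*I*√38 ≈ 18.493*I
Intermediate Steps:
G = 0 (G = 2 - 1*2 = 2 - 2 = 0)
k(j, B) = 0 (k(j, B) = 0*B = 0)
O(R) = -8 (O(R) = (-4*2 + R) - R = (-8 + R) - R = -8)
√(O(k(5, 5)) - 334) = √(-8 - 334) = √(-342) = 3*I*√38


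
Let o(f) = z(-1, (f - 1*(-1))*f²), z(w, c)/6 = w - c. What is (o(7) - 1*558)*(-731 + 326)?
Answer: 1180980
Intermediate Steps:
z(w, c) = -6*c + 6*w (z(w, c) = 6*(w - c) = -6*c + 6*w)
o(f) = -6 - 6*f²*(1 + f) (o(f) = -6*(f - 1*(-1))*f² + 6*(-1) = -6*(f + 1)*f² - 6 = -6*(1 + f)*f² - 6 = -6*f²*(1 + f) - 6 = -6 - 6*f²*(1 + f))
(o(7) - 1*558)*(-731 + 326) = ((-6 + 6*7²*(-1 - 1*7)) - 1*558)*(-731 + 326) = ((-6 + 6*49*(-1 - 7)) - 558)*(-405) = ((-6 + 6*49*(-8)) - 558)*(-405) = ((-6 - 2352) - 558)*(-405) = (-2358 - 558)*(-405) = -2916*(-405) = 1180980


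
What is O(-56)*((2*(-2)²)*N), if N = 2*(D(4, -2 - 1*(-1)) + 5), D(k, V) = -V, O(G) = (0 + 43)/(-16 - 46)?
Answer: -2064/31 ≈ -66.581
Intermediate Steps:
O(G) = -43/62 (O(G) = 43/(-62) = 43*(-1/62) = -43/62)
N = 12 (N = 2*(-(-2 - 1*(-1)) + 5) = 2*(-(-2 + 1) + 5) = 2*(-1*(-1) + 5) = 2*(1 + 5) = 2*6 = 12)
O(-56)*((2*(-2)²)*N) = -43*2*(-2)²*12/62 = -43*2*4*12/62 = -172*12/31 = -43/62*96 = -2064/31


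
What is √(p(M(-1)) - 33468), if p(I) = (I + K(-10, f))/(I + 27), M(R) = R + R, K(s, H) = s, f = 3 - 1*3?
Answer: 6*I*√23242/5 ≈ 182.94*I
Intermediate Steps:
f = 0 (f = 3 - 3 = 0)
M(R) = 2*R
p(I) = (-10 + I)/(27 + I) (p(I) = (I - 10)/(I + 27) = (-10 + I)/(27 + I))
√(p(M(-1)) - 33468) = √((-10 + 2*(-1))/(27 + 2*(-1)) - 33468) = √((-10 - 2)/(27 - 2) - 33468) = √(-12/25 - 33468) = √(-836712/25) = 6*I*√23242/5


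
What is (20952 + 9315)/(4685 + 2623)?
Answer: 3363/812 ≈ 4.1416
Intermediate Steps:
(20952 + 9315)/(4685 + 2623) = 30267/7308 = 30267*(1/7308) = 3363/812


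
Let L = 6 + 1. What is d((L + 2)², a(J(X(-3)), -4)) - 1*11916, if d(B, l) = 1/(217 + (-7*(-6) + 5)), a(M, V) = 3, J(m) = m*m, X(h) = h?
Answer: -3145823/264 ≈ -11916.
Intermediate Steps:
L = 7
J(m) = m²
d(B, l) = 1/264 (d(B, l) = 1/(217 + (42 + 5)) = 1/(217 + 47) = 1/264)
d((L + 2)², a(J(X(-3)), -4)) - 1*11916 = 1/264 - 1*11916 = 1/264 - 11916 = -3145823/264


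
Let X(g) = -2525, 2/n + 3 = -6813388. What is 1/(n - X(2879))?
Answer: 6813391/17203812273 ≈ 0.00039604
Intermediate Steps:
n = -2/6813391 (n = 2/(-3 - 6813388) = 2/(-6813391) = 2*(-1/6813391) = -2/6813391 ≈ -2.9354e-7)
1/(n - X(2879)) = 1/(-2/6813391 - 1*(-2525)) = 1/(-2/6813391 + 2525) = 1/(17203812273/6813391) = 6813391/17203812273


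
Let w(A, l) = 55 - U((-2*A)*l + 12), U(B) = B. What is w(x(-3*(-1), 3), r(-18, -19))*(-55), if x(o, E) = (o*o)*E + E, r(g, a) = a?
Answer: 60335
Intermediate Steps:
x(o, E) = E + E*o² (x(o, E) = o²*E + E = E*o² + E = E + E*o²)
w(A, l) = 43 + 2*A*l (w(A, l) = 55 - ((-2*A)*l + 12) = 55 - (-2*A*l + 12) = 55 - (12 - 2*A*l) = 55 + (-12 + 2*A*l) = 43 + 2*A*l)
w(x(-3*(-1), 3), r(-18, -19))*(-55) = (43 + 2*(3*(1 + (-3*(-1))²))*(-19))*(-55) = (43 + 2*(3*(1 + 3²))*(-19))*(-55) = (43 + 2*(3*(1 + 9))*(-19))*(-55) = (43 + 2*(3*10)*(-19))*(-55) = (43 + 2*30*(-19))*(-55) = (43 - 1140)*(-55) = -1097*(-55) = 60335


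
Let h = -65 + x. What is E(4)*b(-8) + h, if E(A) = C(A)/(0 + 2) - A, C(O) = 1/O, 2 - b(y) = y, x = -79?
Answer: -731/4 ≈ -182.75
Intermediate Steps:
b(y) = 2 - y
h = -144 (h = -65 - 79 = -144)
E(A) = 1/(2*A) - A (E(A) = 1/(A*(0 + 2)) - A = 1/(A*2) - A = (½)/A - A = 1/(2*A) - A)
E(4)*b(-8) + h = ((½)/4 - 1*4)*(2 - 1*(-8)) - 144 = ((½)*(¼) - 4)*(2 + 8) - 144 = (⅛ - 4)*10 - 144 = -31/8*10 - 144 = -155/4 - 144 = -731/4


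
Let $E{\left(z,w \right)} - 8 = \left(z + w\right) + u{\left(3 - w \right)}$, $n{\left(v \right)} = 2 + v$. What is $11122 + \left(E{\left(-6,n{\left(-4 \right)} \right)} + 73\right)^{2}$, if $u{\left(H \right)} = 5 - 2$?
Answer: $16898$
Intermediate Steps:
$u{\left(H \right)} = 3$
$E{\left(z,w \right)} = 11 + w + z$ ($E{\left(z,w \right)} = 8 + \left(\left(z + w\right) + 3\right) = 8 + \left(\left(w + z\right) + 3\right) = 8 + \left(3 + w + z\right) = 11 + w + z$)
$11122 + \left(E{\left(-6,n{\left(-4 \right)} \right)} + 73\right)^{2} = 11122 + \left(\left(11 + \left(2 - 4\right) - 6\right) + 73\right)^{2} = 11122 + \left(\left(11 - 2 - 6\right) + 73\right)^{2} = 11122 + \left(3 + 73\right)^{2} = 11122 + 76^{2} = 11122 + 5776 = 16898$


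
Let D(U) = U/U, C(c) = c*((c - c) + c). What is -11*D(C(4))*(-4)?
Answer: 44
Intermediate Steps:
C(c) = c**2 (C(c) = c*(0 + c) = c*c = c**2)
D(U) = 1
-11*D(C(4))*(-4) = -11*1*(-4) = -11*(-4) = 44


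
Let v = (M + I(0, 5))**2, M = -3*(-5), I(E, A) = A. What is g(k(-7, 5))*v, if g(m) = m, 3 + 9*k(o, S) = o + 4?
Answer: -800/3 ≈ -266.67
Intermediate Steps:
k(o, S) = 1/9 + o/9 (k(o, S) = -1/3 + (o + 4)/9 = -1/3 + (4 + o)/9 = -1/3 + (4/9 + o/9) = 1/9 + o/9)
M = 15 (M = -1*(-15) = 15)
v = 400 (v = (15 + 5)**2 = 20**2 = 400)
g(k(-7, 5))*v = (1/9 + (1/9)*(-7))*400 = (1/9 - 7/9)*400 = -2/3*400 = -800/3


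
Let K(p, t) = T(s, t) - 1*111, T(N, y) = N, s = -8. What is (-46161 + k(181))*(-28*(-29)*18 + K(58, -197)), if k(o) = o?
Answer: -666572060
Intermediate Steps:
K(p, t) = -119 (K(p, t) = -8 - 1*111 = -8 - 111 = -119)
(-46161 + k(181))*(-28*(-29)*18 + K(58, -197)) = (-46161 + 181)*(-28*(-29)*18 - 119) = -45980*(812*18 - 119) = -45980*(14616 - 119) = -45980*14497 = -666572060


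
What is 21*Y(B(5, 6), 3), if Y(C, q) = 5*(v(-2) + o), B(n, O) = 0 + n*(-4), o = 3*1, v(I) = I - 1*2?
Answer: -105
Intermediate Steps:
v(I) = -2 + I (v(I) = I - 2 = -2 + I)
o = 3
B(n, O) = -4*n (B(n, O) = 0 - 4*n = -4*n)
Y(C, q) = -5 (Y(C, q) = 5*((-2 - 2) + 3) = 5*(-4 + 3) = 5*(-1) = -5)
21*Y(B(5, 6), 3) = 21*(-5) = -105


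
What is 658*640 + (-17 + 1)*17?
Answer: 420848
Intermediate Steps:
658*640 + (-17 + 1)*17 = 421120 - 16*17 = 421120 - 272 = 420848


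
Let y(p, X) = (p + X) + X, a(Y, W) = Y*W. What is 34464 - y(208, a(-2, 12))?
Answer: 34304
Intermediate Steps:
a(Y, W) = W*Y
y(p, X) = p + 2*X (y(p, X) = (X + p) + X = p + 2*X)
34464 - y(208, a(-2, 12)) = 34464 - (208 + 2*(12*(-2))) = 34464 - (208 + 2*(-24)) = 34464 - (208 - 48) = 34464 - 1*160 = 34464 - 160 = 34304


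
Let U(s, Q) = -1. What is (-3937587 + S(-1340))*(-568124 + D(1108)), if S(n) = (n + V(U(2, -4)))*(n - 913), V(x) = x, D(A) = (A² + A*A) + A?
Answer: -1730286721968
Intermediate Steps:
D(A) = A + 2*A² (D(A) = (A² + A²) + A = 2*A² + A = A + 2*A²)
S(n) = (-1 + n)*(-913 + n) (S(n) = (n - 1)*(n - 913) = (-1 + n)*(-913 + n))
(-3937587 + S(-1340))*(-568124 + D(1108)) = (-3937587 + (913 + (-1340)² - 914*(-1340)))*(-568124 + 1108*(1 + 2*1108)) = (-3937587 + (913 + 1795600 + 1224760))*(-568124 + 1108*(1 + 2216)) = (-3937587 + 3021273)*(-568124 + 1108*2217) = -916314*(-568124 + 2456436) = -916314*1888312 = -1730286721968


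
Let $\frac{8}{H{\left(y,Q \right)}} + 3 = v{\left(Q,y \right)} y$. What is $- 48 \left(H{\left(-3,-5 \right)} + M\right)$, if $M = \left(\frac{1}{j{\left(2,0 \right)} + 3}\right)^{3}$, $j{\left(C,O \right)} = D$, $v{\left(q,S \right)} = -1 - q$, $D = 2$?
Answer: $\frac{3152}{125} \approx 25.216$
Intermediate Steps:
$j{\left(C,O \right)} = 2$
$H{\left(y,Q \right)} = \frac{8}{-3 + y \left(-1 - Q\right)}$ ($H{\left(y,Q \right)} = \frac{8}{-3 + \left(-1 - Q\right) y} = \frac{8}{-3 + y \left(-1 - Q\right)}$)
$M = \frac{1}{125}$ ($M = \left(\frac{1}{2 + 3}\right)^{3} = \left(\frac{1}{5}\right)^{3} = \frac{1}{125} \approx 0.008$)
$- 48 \left(H{\left(-3,-5 \right)} + M\right) = - 48 \left(- \frac{8}{3 - 3 \left(1 - 5\right)} + \frac{1}{125}\right) = - 48 \left(- \frac{8}{3 - -12} + \frac{1}{125}\right) = - 48 \left(- \frac{8}{3 + 12} + \frac{1}{125}\right) = - 48 \left(- \frac{8}{15} + \frac{1}{125}\right) = \left(-48\right) \left(- \frac{197}{375}\right) = \frac{3152}{125}$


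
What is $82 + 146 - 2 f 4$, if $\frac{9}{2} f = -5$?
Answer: $\frac{12418}{9} \approx 1379.8$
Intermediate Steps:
$f = - \frac{10}{9}$ ($f = \frac{2}{9} \left(-5\right) = - \frac{10}{9} \approx -1.1111$)
$82 + 146 - 2 f 4 = 82 + 146 \left(-2\right) \left(- \frac{10}{9}\right) 4 = 82 + 146 \cdot \frac{20}{9} \cdot 4 = 82 + 146 \cdot \frac{80}{9} = 82 + \frac{11680}{9} = \frac{12418}{9}$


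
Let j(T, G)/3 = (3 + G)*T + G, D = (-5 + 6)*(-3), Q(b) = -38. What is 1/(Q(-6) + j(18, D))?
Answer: -1/47 ≈ -0.021277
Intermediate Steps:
D = -3 (D = 1*(-3) = -3)
j(T, G) = 3*G + 3*T*(3 + G) (j(T, G) = 3*((3 + G)*T + G) = 3*(T*(3 + G) + G) = 3*(G + T*(3 + G)) = 3*G + 3*T*(3 + G))
1/(Q(-6) + j(18, D)) = 1/(-38 + (3*(-3) + 9*18 + 3*(-3)*18)) = 1/(-38 + (-9 + 162 - 162)) = 1/(-38 - 9) = 1/(-47) = -1/47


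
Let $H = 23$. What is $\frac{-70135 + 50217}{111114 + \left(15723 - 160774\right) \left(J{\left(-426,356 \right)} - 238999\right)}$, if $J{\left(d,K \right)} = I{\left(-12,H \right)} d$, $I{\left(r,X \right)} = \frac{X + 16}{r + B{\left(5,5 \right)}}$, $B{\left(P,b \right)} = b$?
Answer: $- \frac{139426}{240260208127} \approx -5.8031 \cdot 10^{-7}$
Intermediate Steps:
$I{\left(r,X \right)} = \frac{16 + X}{5 + r}$ ($I{\left(r,X \right)} = \frac{X + 16}{r + 5} = \frac{16 + X}{5 + r}$)
$J{\left(d,K \right)} = - \frac{39 d}{7}$ ($J{\left(d,K \right)} = \frac{16 + 23}{5 - 12} d = \frac{1}{-7} \cdot 39 d = \left(- \frac{1}{7}\right) 39 d = - \frac{39 d}{7}$)
$\frac{-70135 + 50217}{111114 + \left(15723 - 160774\right) \left(J{\left(-426,356 \right)} - 238999\right)} = \frac{-70135 + 50217}{111114 + \left(15723 - 160774\right) \left(\left(- \frac{39}{7}\right) \left(-426\right) - 238999\right)} = - \frac{19918}{111114 - 145051 \left(\frac{16614}{7} - 238999\right)} = - \frac{19918}{111114 - - \frac{240259430329}{7}} = - \frac{19918}{111114 + \frac{240259430329}{7}} = - \frac{19918}{\frac{240260208127}{7}} = \left(-19918\right) \frac{7}{240260208127} = - \frac{139426}{240260208127}$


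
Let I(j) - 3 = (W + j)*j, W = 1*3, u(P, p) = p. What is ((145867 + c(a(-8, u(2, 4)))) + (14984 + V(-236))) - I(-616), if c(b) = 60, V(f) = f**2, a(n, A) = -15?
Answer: -161004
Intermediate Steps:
W = 3
I(j) = 3 + j*(3 + j) (I(j) = 3 + (3 + j)*j = 3 + j*(3 + j))
((145867 + c(a(-8, u(2, 4)))) + (14984 + V(-236))) - I(-616) = ((145867 + 60) + (14984 + (-236)**2)) - (3 + (-616)**2 + 3*(-616)) = (145927 + (14984 + 55696)) - (3 + 379456 - 1848) = (145927 + 70680) - 1*377611 = 216607 - 377611 = -161004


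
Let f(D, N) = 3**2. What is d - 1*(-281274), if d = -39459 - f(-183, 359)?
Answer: 241806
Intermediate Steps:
f(D, N) = 9
d = -39468 (d = -39459 - 1*9 = -39459 - 9 = -39468)
d - 1*(-281274) = -39468 - 1*(-281274) = -39468 + 281274 = 241806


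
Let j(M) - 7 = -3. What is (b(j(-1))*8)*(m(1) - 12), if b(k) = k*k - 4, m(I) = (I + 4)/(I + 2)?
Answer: -992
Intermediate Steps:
j(M) = 4 (j(M) = 7 - 3 = 4)
m(I) = (4 + I)/(2 + I)
b(k) = -4 + k² (b(k) = k² - 4 = -4 + k²)
(b(j(-1))*8)*(m(1) - 12) = ((-4 + 4²)*8)*((4 + 1)/(2 + 1) - 12) = ((-4 + 16)*8)*(5/3 - 12) = (12*8)*((⅓)*5 - 12) = 96*(5/3 - 12) = 96*(-31/3) = -992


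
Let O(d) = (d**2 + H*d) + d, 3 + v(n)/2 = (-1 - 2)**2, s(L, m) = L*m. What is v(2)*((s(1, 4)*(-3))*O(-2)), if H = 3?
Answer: 576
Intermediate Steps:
v(n) = 12 (v(n) = -6 + 2*(-1 - 2)**2 = -6 + 2*(-3)**2 = -6 + 2*9 = -6 + 18 = 12)
O(d) = d**2 + 4*d (O(d) = (d**2 + 3*d) + d = d**2 + 4*d)
v(2)*((s(1, 4)*(-3))*O(-2)) = 12*(((1*4)*(-3))*(-2*(4 - 2))) = 12*((4*(-3))*(-2*2)) = 12*(-12*(-4)) = 12*48 = 576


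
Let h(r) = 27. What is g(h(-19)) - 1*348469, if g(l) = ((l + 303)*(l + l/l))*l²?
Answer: 6387491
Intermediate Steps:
g(l) = l²*(1 + l)*(303 + l) (g(l) = ((303 + l)*(l + 1))*l² = ((303 + l)*(1 + l))*l² = ((1 + l)*(303 + l))*l² = l²*(1 + l)*(303 + l))
g(h(-19)) - 1*348469 = 27²*(303 + 27² + 304*27) - 1*348469 = 729*(303 + 729 + 8208) - 348469 = 729*9240 - 348469 = 6735960 - 348469 = 6387491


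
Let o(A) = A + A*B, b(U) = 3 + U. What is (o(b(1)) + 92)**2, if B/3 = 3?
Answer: 17424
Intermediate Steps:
B = 9 (B = 3*3 = 9)
o(A) = 10*A (o(A) = A + A*9 = A + 9*A = 10*A)
(o(b(1)) + 92)**2 = (10*(3 + 1) + 92)**2 = (10*4 + 92)**2 = (40 + 92)**2 = 132**2 = 17424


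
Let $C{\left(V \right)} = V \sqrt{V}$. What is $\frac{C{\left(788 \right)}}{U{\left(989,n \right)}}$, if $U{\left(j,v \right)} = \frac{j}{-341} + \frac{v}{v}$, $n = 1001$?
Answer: $- \frac{67177 \sqrt{197}}{81} \approx -11640.0$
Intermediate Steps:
$U{\left(j,v \right)} = 1 - \frac{j}{341}$ ($U{\left(j,v \right)} = j \left(- \frac{1}{341}\right) + 1 = - \frac{j}{341} + 1 = 1 - \frac{j}{341}$)
$C{\left(V \right)} = V^{\frac{3}{2}}$
$\frac{C{\left(788 \right)}}{U{\left(989,n \right)}} = \frac{788^{\frac{3}{2}}}{1 - \frac{989}{341}} = \frac{1576 \sqrt{197}}{1 - \frac{989}{341}} = \frac{1576 \sqrt{197}}{- \frac{648}{341}} = 1576 \sqrt{197} \left(- \frac{341}{648}\right) = - \frac{67177 \sqrt{197}}{81}$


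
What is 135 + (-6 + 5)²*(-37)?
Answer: 98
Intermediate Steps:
135 + (-6 + 5)²*(-37) = 135 + (-1)²*(-37) = 135 + 1*(-37) = 135 - 37 = 98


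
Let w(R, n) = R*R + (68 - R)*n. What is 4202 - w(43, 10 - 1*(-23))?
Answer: 1528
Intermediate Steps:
w(R, n) = R² + n*(68 - R)
4202 - w(43, 10 - 1*(-23)) = 4202 - (43² + 68*(10 - 1*(-23)) - 1*43*(10 - 1*(-23))) = 4202 - (1849 + 68*(10 + 23) - 1*43*(10 + 23)) = 4202 - (1849 + 68*33 - 1*43*33) = 4202 - (1849 + 2244 - 1419) = 4202 - 1*2674 = 4202 - 2674 = 1528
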